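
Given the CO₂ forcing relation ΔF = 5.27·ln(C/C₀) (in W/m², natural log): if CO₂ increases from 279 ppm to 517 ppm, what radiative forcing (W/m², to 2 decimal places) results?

ΔF = 3.25 W/m²

CO₂: 5.27 × ln(517/279) = 5.27 × ln(1.85305) = 5.27 × 0.61683 = 3.2507 W/m².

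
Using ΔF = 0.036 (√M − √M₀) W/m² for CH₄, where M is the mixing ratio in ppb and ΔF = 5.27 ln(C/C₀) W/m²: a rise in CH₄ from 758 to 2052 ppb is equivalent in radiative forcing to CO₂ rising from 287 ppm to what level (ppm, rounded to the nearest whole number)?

CH₄ forcing: 0.036 × (√2052 − √758) = 0.036 × (45.2990 − 27.5318) = 0.036 × 17.7672 = 0.63962 W/m².
Set 5.27 ln(C/287) = 0.63962: ln(C/287) = 0.63962/5.27 = 0.12137, so C = 287 × e^0.12137 = 287 × 1.12904 = 324.03 ppm.

C ≈ 324 ppm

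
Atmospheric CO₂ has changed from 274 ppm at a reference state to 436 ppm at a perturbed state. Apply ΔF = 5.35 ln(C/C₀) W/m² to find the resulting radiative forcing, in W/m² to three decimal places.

ΔF = 2.485 W/m²

CO₂: 5.35 × ln(436/274) = 5.35 × ln(1.59124) = 5.35 × 0.46451 = 2.4851 W/m².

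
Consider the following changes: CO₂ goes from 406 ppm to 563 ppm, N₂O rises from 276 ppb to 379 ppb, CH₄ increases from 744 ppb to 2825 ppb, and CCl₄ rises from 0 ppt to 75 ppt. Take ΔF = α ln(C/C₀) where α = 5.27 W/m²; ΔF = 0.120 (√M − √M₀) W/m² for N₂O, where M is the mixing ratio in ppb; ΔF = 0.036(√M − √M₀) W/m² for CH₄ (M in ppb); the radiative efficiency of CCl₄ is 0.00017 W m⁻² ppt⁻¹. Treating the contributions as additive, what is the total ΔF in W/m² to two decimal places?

ΔF = 3.01 W/m²

CO₂: 5.27 × ln(563/406) = 5.27 × ln(1.38670) = 5.27 × 0.32693 = 1.7229 W/m².
N₂O: 0.120 × (√379 − √276) = 0.120 × (19.4679 − 16.6132) = 0.120 × 2.8547 = 0.3426 W/m².
CH₄: 0.036 × (√2825 − √744) = 0.036 × (53.1507 − 27.2764) = 0.036 × 25.8743 = 0.9315 W/m².
CCl₄: ΔF = 0.00017 × (75 − 0) = 0.00017 × 75 = 0.0128 W/m².
Total ΔF = 1.7229 + 0.3426 + 0.9315 + 0.0128 = 3.0098 W/m².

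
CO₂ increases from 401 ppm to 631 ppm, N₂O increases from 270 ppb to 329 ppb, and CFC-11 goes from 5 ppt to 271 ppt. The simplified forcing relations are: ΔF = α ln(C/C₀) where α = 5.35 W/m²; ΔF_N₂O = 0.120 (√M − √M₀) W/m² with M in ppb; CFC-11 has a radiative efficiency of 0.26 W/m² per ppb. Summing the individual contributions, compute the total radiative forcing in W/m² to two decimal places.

ΔF = 2.70 W/m²

CO₂: 5.35 × ln(631/401) = 5.35 × ln(1.57357) = 5.35 × 0.45335 = 2.4254 W/m².
N₂O: 0.120 × (√329 − √270) = 0.120 × (18.1384 − 16.4317) = 0.120 × 1.7067 = 0.2048 W/m².
CFC-11: Δ = 271 − 5 = 266 ppt = 0.266 ppb; ΔF = 0.26 × 0.266 = 0.0692 W/m².
Total ΔF = 2.4254 + 0.2048 + 0.0692 = 2.6994 W/m².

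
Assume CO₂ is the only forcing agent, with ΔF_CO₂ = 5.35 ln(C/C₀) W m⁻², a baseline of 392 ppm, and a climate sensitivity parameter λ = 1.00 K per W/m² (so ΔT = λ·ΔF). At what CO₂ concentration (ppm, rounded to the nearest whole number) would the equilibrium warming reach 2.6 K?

C ≈ 637 ppm

Required forcing: ΔF = ΔT/λ = 2.6/1.00 = 2.6000 W/m².
Then ln(C/392) = ΔF/5.35 = 2.6000/5.35 = 0.48598.
So C = 392 × e^0.48598 = 392 × 1.62577 = 637.30 ppm.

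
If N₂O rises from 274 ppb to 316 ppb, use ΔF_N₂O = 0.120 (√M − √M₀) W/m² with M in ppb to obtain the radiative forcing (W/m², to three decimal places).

N₂O: 0.120 × (√316 − √274) = 0.120 × (17.7764 − 16.5529) = 0.120 × 1.2235 = 0.1468 W/m².

ΔF = 0.147 W/m²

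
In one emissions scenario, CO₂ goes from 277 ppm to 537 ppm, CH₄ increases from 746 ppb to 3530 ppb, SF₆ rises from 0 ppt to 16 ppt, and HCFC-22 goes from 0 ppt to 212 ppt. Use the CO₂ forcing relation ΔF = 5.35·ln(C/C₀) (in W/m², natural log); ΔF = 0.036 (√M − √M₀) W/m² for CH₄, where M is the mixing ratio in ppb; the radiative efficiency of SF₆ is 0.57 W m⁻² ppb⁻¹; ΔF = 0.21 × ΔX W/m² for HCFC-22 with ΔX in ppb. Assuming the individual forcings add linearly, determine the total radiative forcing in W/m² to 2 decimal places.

ΔF = 4.75 W/m²

CO₂: 5.35 × ln(537/277) = 5.35 × ln(1.93863) = 5.35 × 0.66198 = 3.5416 W/m².
CH₄: 0.036 × (√3530 − √746) = 0.036 × (59.4138 − 27.3130) = 0.036 × 32.1008 = 1.1556 W/m².
SF₆: Δ = 16 − 0 = 16 ppt = 0.016 ppb; ΔF = 0.57 × 0.016 = 0.0091 W/m².
HCFC-22: Δ = 212 − 0 = 212 ppt = 0.212 ppb; ΔF = 0.21 × 0.212 = 0.0445 W/m².
Total ΔF = 3.5416 + 1.1556 + 0.0091 + 0.0445 = 4.7508 W/m².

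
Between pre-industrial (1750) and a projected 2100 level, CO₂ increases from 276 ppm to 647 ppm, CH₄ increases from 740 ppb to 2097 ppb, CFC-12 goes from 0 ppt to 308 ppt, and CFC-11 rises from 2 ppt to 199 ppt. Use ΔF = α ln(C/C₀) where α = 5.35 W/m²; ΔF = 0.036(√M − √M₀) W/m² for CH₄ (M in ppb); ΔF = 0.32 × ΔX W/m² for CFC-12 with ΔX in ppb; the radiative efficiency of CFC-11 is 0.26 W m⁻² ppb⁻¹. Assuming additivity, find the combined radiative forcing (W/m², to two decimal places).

ΔF = 5.38 W/m²

CO₂: 5.35 × ln(647/276) = 5.35 × ln(2.34420) = 5.35 × 0.85194 = 4.5579 W/m².
CH₄: 0.036 × (√2097 − √740) = 0.036 × (45.7930 − 27.2029) = 0.036 × 18.5901 = 0.6692 W/m².
CFC-12: Δ = 308 − 0 = 308 ppt = 0.308 ppb; ΔF = 0.32 × 0.308 = 0.0986 W/m².
CFC-11: Δ = 199 − 2 = 197 ppt = 0.197 ppb; ΔF = 0.26 × 0.197 = 0.0512 W/m².
Total ΔF = 4.5579 + 0.6692 + 0.0986 + 0.0512 = 5.3769 W/m².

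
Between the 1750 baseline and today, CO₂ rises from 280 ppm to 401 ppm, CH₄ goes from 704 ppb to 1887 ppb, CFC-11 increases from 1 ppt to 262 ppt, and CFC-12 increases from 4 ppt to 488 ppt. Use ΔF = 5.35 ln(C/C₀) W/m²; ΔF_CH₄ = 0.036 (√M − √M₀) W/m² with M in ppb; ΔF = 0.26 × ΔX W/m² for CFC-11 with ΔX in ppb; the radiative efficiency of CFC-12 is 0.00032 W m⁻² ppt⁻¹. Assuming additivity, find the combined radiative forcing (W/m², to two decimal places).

ΔF = 2.75 W/m²

CO₂: 5.35 × ln(401/280) = 5.35 × ln(1.43214) = 5.35 × 0.35917 = 1.9216 W/m².
CH₄: 0.036 × (√1887 − √704) = 0.036 × (43.4396 − 26.5330) = 0.036 × 16.9066 = 0.6086 W/m².
CFC-11: Δ = 262 − 1 = 261 ppt = 0.261 ppb; ΔF = 0.26 × 0.261 = 0.0679 W/m².
CFC-12: ΔF = 0.00032 × (488 − 4) = 0.00032 × 484 = 0.1549 W/m².
Total ΔF = 1.9216 + 0.6086 + 0.0679 + 0.1549 = 2.7530 W/m².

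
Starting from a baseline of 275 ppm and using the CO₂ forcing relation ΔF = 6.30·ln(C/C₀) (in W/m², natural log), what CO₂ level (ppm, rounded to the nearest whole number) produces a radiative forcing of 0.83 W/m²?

Set 6.30 ln(C/275) = 0.83, so ln(C/275) = 0.83/6.30 = 0.13175.
Then C/275 = e^0.13175 = 1.14082, giving C = 275 × 1.14082 = 313.73 ppm.

C ≈ 314 ppm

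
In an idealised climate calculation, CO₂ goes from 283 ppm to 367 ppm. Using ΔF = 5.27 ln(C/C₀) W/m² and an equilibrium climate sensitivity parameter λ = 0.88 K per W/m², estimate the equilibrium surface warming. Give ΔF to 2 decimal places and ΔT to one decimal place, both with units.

CO₂: 5.27 × ln(367/283) = 5.27 × ln(1.29682) = 5.27 × 0.25992 = 1.3698 W/m².
ΔT = λ ΔF = 0.88 × 1.37 = 1.2056 K.

ΔF = 1.37 W/m²; ΔT = 1.2 K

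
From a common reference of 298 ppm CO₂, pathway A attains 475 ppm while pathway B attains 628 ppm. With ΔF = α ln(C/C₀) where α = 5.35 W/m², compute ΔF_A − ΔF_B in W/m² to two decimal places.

ΔF_A = 5.35 ln(475/298) = 5.35 × 0.46622 = 2.4943 W/m².
ΔF_B = 5.35 ln(628/298) = 5.35 × 0.74545 = 3.9882 W/m².
Difference: 2.4943 − 3.9882 = -1.4939 W/m².

ΔF_A − ΔF_B = -1.49 W/m²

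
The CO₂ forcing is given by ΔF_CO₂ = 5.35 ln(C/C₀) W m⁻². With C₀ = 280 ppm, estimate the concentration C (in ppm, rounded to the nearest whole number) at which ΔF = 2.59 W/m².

Set 5.35 ln(C/280) = 2.59, so ln(C/280) = 2.59/5.35 = 0.48411.
Then C/280 = e^0.48411 = 1.62273, giving C = 280 × 1.62273 = 454.36 ppm.

C ≈ 454 ppm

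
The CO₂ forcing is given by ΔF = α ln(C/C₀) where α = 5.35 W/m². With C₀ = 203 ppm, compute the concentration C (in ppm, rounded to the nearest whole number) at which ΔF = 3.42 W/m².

Set 5.35 ln(C/203) = 3.42, so ln(C/203) = 3.42/5.35 = 0.63925.
Then C/203 = e^0.63925 = 1.89506, giving C = 203 × 1.89506 = 384.70 ppm.

C ≈ 385 ppm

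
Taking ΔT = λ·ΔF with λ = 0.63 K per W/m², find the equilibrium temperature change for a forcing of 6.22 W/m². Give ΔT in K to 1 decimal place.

ΔT = 3.9 K

ΔT = λ ΔF = 0.63 × 6.22 = 3.9186 K.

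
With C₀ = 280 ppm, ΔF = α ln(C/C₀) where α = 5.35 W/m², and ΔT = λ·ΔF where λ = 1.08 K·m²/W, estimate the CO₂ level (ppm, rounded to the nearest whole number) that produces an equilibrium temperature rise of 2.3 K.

Required forcing: ΔF = ΔT/λ = 2.3/1.08 = 2.1296 W/m².
Then ln(C/280) = ΔF/5.35 = 2.1296/5.35 = 0.39806.
So C = 280 × e^0.39806 = 280 × 1.48893 = 416.90 ppm.

C ≈ 417 ppm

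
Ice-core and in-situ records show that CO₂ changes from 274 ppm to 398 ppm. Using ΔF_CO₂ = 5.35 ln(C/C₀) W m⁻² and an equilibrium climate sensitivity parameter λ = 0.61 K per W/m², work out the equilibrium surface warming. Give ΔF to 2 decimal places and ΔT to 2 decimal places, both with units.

ΔF = 2.00 W/m²; ΔT = 1.22 K

CO₂: 5.35 × ln(398/274) = 5.35 × ln(1.45255) = 5.35 × 0.37332 = 1.9973 W/m².
ΔT = λ ΔF = 0.61 × 2.00 = 1.2200 K.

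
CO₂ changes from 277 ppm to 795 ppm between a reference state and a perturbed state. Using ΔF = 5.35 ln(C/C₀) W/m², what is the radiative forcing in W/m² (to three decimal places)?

ΔF = 5.641 W/m²

CO₂: 5.35 × ln(795/277) = 5.35 × ln(2.87004) = 5.35 × 1.05433 = 5.6407 W/m².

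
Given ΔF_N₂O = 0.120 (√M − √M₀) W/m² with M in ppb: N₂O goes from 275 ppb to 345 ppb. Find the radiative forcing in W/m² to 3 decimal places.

ΔF = 0.239 W/m²

N₂O: 0.120 × (√345 − √275) = 0.120 × (18.5742 − 16.5831) = 0.120 × 1.9911 = 0.2389 W/m².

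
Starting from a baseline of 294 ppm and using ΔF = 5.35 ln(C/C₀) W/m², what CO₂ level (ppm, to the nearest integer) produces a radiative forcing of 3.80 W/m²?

Set 5.35 ln(C/294) = 3.80, so ln(C/294) = 3.80/5.35 = 0.71028.
Then C/294 = e^0.71028 = 2.03456, giving C = 294 × 2.03456 = 598.16 ppm.

C ≈ 598 ppm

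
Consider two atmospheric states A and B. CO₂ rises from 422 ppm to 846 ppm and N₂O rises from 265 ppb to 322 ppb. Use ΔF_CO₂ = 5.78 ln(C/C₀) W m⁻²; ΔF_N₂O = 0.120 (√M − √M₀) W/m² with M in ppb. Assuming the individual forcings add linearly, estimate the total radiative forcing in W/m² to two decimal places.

CO₂: 5.78 × ln(846/422) = 5.78 × ln(2.00474) = 5.78 × 0.69551 = 4.0200 W/m².
N₂O: 0.120 × (√322 − √265) = 0.120 × (17.9444 − 16.2788) = 0.120 × 1.6656 = 0.1999 W/m².
Total ΔF = 4.0200 + 0.1999 = 4.2199 W/m².

ΔF = 4.22 W/m²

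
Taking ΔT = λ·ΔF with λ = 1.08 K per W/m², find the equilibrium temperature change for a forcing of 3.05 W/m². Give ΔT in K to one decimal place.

ΔT = 3.3 K

ΔT = λ ΔF = 1.08 × 3.05 = 3.2940 K.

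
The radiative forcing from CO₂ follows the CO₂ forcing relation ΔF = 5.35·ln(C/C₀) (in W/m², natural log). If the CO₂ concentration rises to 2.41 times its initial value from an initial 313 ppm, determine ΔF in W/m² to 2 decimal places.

ΔF = 5.35 × ln(2.41) = 5.35 × 0.87963 = 4.7060 W/m².

ΔF = 4.71 W/m²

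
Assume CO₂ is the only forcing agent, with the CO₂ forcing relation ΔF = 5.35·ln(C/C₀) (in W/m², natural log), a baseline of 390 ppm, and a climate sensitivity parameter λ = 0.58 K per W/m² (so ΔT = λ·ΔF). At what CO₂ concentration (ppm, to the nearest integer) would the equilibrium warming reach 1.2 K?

C ≈ 574 ppm

Required forcing: ΔF = ΔT/λ = 1.2/0.58 = 2.0690 W/m².
Then ln(C/390) = ΔF/5.35 = 2.0690/5.35 = 0.38673.
So C = 390 × e^0.38673 = 390 × 1.47216 = 574.14 ppm.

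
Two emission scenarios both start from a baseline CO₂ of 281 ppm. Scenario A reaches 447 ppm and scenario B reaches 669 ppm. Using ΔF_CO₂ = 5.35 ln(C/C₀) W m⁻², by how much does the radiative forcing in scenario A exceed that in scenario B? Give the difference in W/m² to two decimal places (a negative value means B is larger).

ΔF_A = 5.35 ln(447/281) = 5.35 × 0.46420 = 2.4835 W/m².
ΔF_B = 5.35 ln(669/281) = 5.35 × 0.86743 = 4.6408 W/m².
Difference: 2.4835 − 4.6408 = -2.1573 W/m².
(Equivalently, ΔF_A − ΔF_B = 5.35 ln(447/669) = 5.35 × -0.40323 = -2.1573 W/m².)

ΔF_A − ΔF_B = -2.16 W/m²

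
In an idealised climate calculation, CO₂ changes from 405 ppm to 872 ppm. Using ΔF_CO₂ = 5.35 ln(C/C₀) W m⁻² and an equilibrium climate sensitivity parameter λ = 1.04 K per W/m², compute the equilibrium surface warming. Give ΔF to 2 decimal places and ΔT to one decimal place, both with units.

CO₂: 5.35 × ln(872/405) = 5.35 × ln(2.15309) = 5.35 × 0.76690 = 4.1029 W/m².
ΔT = λ ΔF = 1.04 × 4.10 = 4.2640 K.

ΔF = 4.10 W/m²; ΔT = 4.3 K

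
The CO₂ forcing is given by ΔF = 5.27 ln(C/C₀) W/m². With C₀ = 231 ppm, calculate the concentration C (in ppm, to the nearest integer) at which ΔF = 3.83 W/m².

C ≈ 478 ppm

Set 5.27 ln(C/231) = 3.83, so ln(C/231) = 3.83/5.27 = 0.72676.
Then C/231 = e^0.72676 = 2.06837, giving C = 231 × 2.06837 = 477.79 ppm.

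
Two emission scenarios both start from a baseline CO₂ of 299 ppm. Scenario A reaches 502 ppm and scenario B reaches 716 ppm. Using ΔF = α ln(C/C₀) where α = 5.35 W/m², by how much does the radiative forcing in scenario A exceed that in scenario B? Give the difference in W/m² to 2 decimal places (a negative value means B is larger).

ΔF_A − ΔF_B = -1.90 W/m²

ΔF_A = 5.35 ln(502/299) = 5.35 × 0.51816 = 2.7722 W/m².
ΔF_B = 5.35 ln(716/299) = 5.35 × 0.87324 = 4.6718 W/m².
Difference: 2.7722 − 4.6718 = -1.8996 W/m².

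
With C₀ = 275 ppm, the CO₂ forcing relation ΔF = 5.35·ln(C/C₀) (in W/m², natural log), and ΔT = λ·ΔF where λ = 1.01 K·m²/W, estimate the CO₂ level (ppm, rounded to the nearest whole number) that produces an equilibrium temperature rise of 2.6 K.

Required forcing: ΔF = ΔT/λ = 2.6/1.01 = 2.5743 W/m².
Then ln(C/275) = ΔF/5.35 = 2.5743/5.35 = 0.48118.
So C = 275 × e^0.48118 = 275 × 1.61798 = 444.94 ppm.

C ≈ 445 ppm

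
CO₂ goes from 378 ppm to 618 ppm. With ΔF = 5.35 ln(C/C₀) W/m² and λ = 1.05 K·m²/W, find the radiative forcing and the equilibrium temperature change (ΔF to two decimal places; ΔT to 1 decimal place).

ΔF = 2.63 W/m²; ΔT = 2.8 K

CO₂: 5.35 × ln(618/378) = 5.35 × ln(1.63492) = 5.35 × 0.49159 = 2.6300 W/m².
ΔT = λ ΔF = 1.05 × 2.63 = 2.7615 K.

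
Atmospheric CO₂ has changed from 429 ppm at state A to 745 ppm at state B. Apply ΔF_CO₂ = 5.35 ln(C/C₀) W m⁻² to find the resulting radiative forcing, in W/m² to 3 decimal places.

ΔF = 2.953 W/m²

CO₂ absorption bands are partially saturated, so forcing scales with the logarithm of the concentration ratio.
CO₂: 5.35 × ln(745/429) = 5.35 × ln(1.73660) = 5.35 × 0.55193 = 2.9528 W/m².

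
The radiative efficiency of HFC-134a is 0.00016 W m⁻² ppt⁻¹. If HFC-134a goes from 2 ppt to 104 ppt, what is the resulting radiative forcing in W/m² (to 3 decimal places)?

HFC-134a: ΔF = 0.00016 × (104 − 2) = 0.00016 × 102 = 0.0163 W/m².

ΔF = 0.016 W/m²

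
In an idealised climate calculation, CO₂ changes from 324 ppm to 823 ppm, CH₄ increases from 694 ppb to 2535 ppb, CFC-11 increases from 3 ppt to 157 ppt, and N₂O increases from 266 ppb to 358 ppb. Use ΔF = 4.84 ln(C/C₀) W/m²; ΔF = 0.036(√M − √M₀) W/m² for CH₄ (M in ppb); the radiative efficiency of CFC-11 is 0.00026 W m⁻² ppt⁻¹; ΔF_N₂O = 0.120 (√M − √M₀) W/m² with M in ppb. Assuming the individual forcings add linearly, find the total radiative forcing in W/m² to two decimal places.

ΔF = 5.73 W/m²

CO₂: 4.84 × ln(823/324) = 4.84 × ln(2.54012) = 4.84 × 0.93221 = 4.5119 W/m².
CH₄: 0.036 × (√2535 − √694) = 0.036 × (50.3488 − 26.3439) = 0.036 × 24.0049 = 0.8642 W/m².
CFC-11: ΔF = 0.00026 × (157 − 3) = 0.00026 × 154 = 0.0400 W/m².
N₂O: 0.120 × (√358 − √266) = 0.120 × (18.9209 − 16.3095) = 0.120 × 2.6114 = 0.3134 W/m².
Total ΔF = 4.5119 + 0.8642 + 0.0400 + 0.3134 = 5.7295 W/m².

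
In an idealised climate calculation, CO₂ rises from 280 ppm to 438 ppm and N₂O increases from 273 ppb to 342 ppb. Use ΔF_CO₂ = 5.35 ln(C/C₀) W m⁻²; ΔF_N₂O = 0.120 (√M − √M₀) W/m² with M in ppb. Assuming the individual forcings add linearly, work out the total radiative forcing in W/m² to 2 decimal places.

CO₂: 5.35 × ln(438/280) = 5.35 × ln(1.56429) = 5.35 × 0.44743 = 2.3938 W/m².
N₂O: 0.120 × (√342 − √273) = 0.120 × (18.4932 − 16.5227) = 0.120 × 1.9705 = 0.2365 W/m².
Total ΔF = 2.3938 + 0.2365 = 2.6303 W/m².

ΔF = 2.63 W/m²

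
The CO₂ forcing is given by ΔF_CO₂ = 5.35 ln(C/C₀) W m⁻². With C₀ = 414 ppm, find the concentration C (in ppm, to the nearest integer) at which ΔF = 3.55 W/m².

C ≈ 804 ppm

Set 5.35 ln(C/414) = 3.55, so ln(C/414) = 3.55/5.35 = 0.66355.
Then C/414 = e^0.66355 = 1.94167, giving C = 414 × 1.94167 = 803.85 ppm.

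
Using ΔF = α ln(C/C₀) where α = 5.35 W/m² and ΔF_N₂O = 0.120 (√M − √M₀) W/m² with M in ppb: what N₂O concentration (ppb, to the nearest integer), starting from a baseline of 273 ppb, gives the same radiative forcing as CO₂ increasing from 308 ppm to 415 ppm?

M ≈ 889 ppb

CO₂ forcing: 5.35 × ln(415/308) = 5.35 × 0.298179 = 1.59526 W/m².
Set 0.120(√M − √273) = 1.59526: √M = 1.59526/0.120 + √273 = 13.2938 + 16.5227 = 29.8165.
M = (29.8165)² = 889.02 ppb.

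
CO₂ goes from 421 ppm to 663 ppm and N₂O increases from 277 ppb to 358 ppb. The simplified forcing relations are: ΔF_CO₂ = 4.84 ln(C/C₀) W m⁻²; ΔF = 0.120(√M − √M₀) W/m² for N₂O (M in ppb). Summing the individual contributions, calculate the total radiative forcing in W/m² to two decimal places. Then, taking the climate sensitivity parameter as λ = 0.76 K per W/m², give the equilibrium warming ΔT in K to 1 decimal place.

ΔF = 2.47 W/m²; ΔT = 1.9 K

CO₂: 4.84 × ln(663/421) = 4.84 × ln(1.57482) = 4.84 × 0.45414 = 2.1980 W/m².
N₂O: 0.120 × (√358 − √277) = 0.120 × (18.9209 − 16.6433) = 0.120 × 2.2776 = 0.2733 W/m².
Total ΔF = 2.1980 + 0.2733 = 2.4713 W/m².
ΔT = λ ΔF = 0.76 × 2.47 = 1.8772 K.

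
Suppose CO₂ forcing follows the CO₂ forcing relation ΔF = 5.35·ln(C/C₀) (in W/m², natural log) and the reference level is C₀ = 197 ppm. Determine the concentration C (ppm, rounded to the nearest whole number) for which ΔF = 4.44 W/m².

C ≈ 452 ppm

Set 5.35 ln(C/197) = 4.44, so ln(C/197) = 4.44/5.35 = 0.82991.
Then C/197 = e^0.82991 = 2.29311, giving C = 197 × 2.29311 = 451.74 ppm.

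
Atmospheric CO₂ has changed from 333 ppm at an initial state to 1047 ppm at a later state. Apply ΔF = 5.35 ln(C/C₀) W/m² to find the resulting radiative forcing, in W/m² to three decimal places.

CO₂: 5.35 × ln(1047/333) = 5.35 × ln(3.14414) = 5.35 × 1.14554 = 6.1286 W/m².

ΔF = 6.129 W/m²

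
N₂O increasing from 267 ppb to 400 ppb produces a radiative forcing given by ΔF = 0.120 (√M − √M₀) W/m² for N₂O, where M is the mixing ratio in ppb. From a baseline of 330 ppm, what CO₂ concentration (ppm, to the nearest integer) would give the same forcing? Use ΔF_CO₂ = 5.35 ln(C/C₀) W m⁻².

N₂O forcing: 0.120 × (√400 − √267) = 0.120 × (20.0000 − 16.3401) = 0.120 × 3.6599 = 0.43919 W/m².
Set 5.35 ln(C/330) = 0.43919: ln(C/330) = 0.43919/5.35 = 0.08209, so C = 330 × e^0.08209 = 330 × 1.08555 = 358.23 ppm.

C ≈ 358 ppm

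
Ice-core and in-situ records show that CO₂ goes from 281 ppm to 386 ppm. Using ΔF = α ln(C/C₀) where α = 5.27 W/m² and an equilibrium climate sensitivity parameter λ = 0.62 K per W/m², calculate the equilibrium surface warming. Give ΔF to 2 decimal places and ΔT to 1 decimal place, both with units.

ΔF = 1.67 W/m²; ΔT = 1.0 K

CO₂: 5.27 × ln(386/281) = 5.27 × ln(1.37367) = 5.27 × 0.31749 = 1.6732 W/m².
ΔT = λ ΔF = 0.62 × 1.67 = 1.0354 K.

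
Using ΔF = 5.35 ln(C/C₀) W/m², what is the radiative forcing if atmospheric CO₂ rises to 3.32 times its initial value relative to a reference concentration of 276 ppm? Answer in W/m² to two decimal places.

ΔF = 6.42 W/m²

Because the forcing depends only on the ratio C/C₀, the initial concentration does not enter.
ΔF = 5.35 × ln(3.32) = 5.35 × 1.19996 = 6.4198 W/m².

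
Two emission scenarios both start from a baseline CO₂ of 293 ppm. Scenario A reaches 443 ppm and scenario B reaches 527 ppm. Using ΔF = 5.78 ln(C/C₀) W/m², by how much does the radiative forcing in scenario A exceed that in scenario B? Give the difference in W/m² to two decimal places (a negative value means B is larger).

ΔF_A = 5.78 ln(443/293) = 5.78 × 0.41340 = 2.3895 W/m².
ΔF_B = 5.78 ln(527/293) = 5.78 × 0.58703 = 3.3930 W/m².
Difference: 2.3895 − 3.3930 = -1.0035 W/m².

ΔF_A − ΔF_B = -1.00 W/m²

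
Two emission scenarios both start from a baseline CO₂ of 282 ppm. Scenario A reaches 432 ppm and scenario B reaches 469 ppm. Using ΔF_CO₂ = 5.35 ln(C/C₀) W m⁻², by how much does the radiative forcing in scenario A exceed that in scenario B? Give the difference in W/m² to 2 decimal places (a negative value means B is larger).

ΔF_A − ΔF_B = -0.44 W/m²

ΔF_A = 5.35 ln(432/282) = 5.35 × 0.42652 = 2.2819 W/m².
ΔF_B = 5.35 ln(469/282) = 5.35 × 0.50870 = 2.7215 W/m².
Difference: 2.2819 − 2.7215 = -0.4396 W/m².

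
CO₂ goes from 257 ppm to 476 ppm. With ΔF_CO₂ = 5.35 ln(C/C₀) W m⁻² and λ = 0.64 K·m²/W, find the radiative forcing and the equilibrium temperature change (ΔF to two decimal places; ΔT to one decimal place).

CO₂: 5.35 × ln(476/257) = 5.35 × ln(1.85214) = 5.35 × 0.61634 = 3.2974 W/m².
ΔT = λ ΔF = 0.64 × 3.30 = 2.1120 K.

ΔF = 3.30 W/m²; ΔT = 2.1 K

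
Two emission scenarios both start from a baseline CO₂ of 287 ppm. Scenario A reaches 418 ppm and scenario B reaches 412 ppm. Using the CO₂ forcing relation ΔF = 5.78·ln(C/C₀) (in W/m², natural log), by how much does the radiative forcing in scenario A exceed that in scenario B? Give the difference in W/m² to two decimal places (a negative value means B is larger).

ΔF_A − ΔF_B = 0.08 W/m²

ΔF_A = 5.78 ln(418/287) = 5.78 × 0.37600 = 2.1733 W/m².
ΔF_B = 5.78 ln(412/287) = 5.78 × 0.36154 = 2.0897 W/m².
Difference: 2.1733 − 2.0897 = 0.0836 W/m².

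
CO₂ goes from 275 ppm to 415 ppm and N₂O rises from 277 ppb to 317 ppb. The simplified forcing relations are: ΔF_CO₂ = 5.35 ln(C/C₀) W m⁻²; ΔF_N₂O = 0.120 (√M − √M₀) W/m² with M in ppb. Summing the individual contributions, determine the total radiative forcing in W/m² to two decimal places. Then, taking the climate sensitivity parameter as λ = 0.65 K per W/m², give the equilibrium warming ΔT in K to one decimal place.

ΔF = 2.34 W/m²; ΔT = 1.5 K

CO₂: 5.35 × ln(415/275) = 5.35 × ln(1.50909) = 5.35 × 0.41151 = 2.2016 W/m².
N₂O: 0.120 × (√317 − √277) = 0.120 × (17.8045 − 16.6433) = 0.120 × 1.1612 = 0.1393 W/m².
Total ΔF = 2.2016 + 0.1393 = 2.3409 W/m².
ΔT = λ ΔF = 0.65 × 2.34 = 1.5210 K.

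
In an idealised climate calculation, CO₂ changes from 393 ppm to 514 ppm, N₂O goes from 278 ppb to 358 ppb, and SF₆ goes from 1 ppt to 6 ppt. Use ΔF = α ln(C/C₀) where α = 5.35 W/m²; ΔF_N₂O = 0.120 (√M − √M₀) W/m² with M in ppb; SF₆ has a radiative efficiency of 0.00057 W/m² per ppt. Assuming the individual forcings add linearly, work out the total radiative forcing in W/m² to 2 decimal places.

CO₂: 5.35 × ln(514/393) = 5.35 × ln(1.30789) = 5.35 × 0.26842 = 1.4360 W/m².
N₂O: 0.120 × (√358 − √278) = 0.120 × (18.9209 − 16.6733) = 0.120 × 2.2476 = 0.2697 W/m².
SF₆: ΔF = 0.00057 × (6 − 1) = 0.00057 × 5 = 0.0029 W/m².
Total ΔF = 1.4360 + 0.2697 + 0.0029 = 1.7086 W/m².

ΔF = 1.71 W/m²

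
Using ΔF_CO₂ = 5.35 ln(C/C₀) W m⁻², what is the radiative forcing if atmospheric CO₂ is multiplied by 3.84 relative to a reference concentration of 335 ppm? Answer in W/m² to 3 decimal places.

ΔF = 7.198 W/m²

ΔF = 5.35 × ln(3.84) = 5.35 × 1.34547 = 7.1983 W/m².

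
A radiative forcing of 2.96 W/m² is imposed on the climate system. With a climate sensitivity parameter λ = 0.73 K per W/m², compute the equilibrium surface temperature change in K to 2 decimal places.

ΔT = λ ΔF = 0.73 × 2.96 = 2.1608 K.

ΔT = 2.16 K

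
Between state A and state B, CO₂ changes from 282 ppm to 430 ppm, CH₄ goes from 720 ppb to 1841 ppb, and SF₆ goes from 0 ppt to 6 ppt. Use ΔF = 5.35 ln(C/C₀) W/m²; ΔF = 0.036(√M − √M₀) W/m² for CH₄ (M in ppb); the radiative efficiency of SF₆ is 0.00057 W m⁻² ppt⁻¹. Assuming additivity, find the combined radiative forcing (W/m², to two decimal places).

CO₂: 5.35 × ln(430/282) = 5.35 × ln(1.52482) = 5.35 × 0.42188 = 2.2571 W/m².
CH₄: 0.036 × (√1841 − √720) = 0.036 × (42.9069 − 26.8328) = 0.036 × 16.0741 = 0.5787 W/m².
SF₆: ΔF = 0.00057 × (6 − 0) = 0.00057 × 6 = 0.0034 W/m².
Total ΔF = 2.2571 + 0.5787 + 0.0034 = 2.8392 W/m².

ΔF = 2.84 W/m²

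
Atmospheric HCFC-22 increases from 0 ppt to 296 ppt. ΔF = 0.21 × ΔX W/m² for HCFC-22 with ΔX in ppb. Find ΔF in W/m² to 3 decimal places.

HCFC-22: Δ = 296 − 0 = 296 ppt = 0.296 ppb; ΔF = 0.21 × 0.296 = 0.0622 W/m².

ΔF = 0.062 W/m²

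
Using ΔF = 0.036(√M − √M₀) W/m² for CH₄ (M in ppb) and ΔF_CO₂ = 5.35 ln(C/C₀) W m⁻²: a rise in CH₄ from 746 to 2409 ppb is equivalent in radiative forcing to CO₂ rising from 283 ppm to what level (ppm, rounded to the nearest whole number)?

C ≈ 328 ppm

CH₄ forcing: 0.036 × (√2409 − √746) = 0.036 × (49.0816 − 27.3130) = 0.036 × 21.7686 = 0.78367 W/m².
Set 5.35 ln(C/283) = 0.78367: ln(C/283) = 0.78367/5.35 = 0.14648, so C = 283 × e^0.14648 = 283 × 1.15775 = 327.64 ppm.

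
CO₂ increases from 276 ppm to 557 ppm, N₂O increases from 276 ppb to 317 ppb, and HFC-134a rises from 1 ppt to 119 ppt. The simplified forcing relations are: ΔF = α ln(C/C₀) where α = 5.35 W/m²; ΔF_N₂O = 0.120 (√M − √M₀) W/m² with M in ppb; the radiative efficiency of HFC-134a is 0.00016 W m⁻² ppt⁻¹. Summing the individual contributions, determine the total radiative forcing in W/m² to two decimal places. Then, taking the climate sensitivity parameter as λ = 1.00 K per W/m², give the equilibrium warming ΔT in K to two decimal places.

ΔF = 3.92 W/m²; ΔT = 3.92 K

CO₂: 5.35 × ln(557/276) = 5.35 × ln(2.01812) = 5.35 × 0.70217 = 3.7566 W/m².
N₂O: 0.120 × (√317 − √276) = 0.120 × (17.8045 − 16.6132) = 0.120 × 1.1913 = 0.1430 W/m².
HFC-134a: ΔF = 0.00016 × (119 − 1) = 0.00016 × 118 = 0.0189 W/m².
Total ΔF = 3.7566 + 0.1430 + 0.0189 = 3.9185 W/m².
ΔT = λ ΔF = 1.00 × 3.92 = 3.9200 K.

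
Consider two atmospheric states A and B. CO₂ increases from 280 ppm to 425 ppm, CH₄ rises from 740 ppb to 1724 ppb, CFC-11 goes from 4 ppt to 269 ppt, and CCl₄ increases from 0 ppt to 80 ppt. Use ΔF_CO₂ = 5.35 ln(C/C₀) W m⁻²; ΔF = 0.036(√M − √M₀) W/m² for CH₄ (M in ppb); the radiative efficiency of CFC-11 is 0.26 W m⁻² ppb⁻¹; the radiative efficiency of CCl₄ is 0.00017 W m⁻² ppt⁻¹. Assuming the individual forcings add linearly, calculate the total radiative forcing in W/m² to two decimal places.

ΔF = 2.83 W/m²

CO₂: 5.35 × ln(425/280) = 5.35 × ln(1.51786) = 5.35 × 0.41730 = 2.2326 W/m².
CH₄: 0.036 × (√1724 − √740) = 0.036 × (41.5211 − 27.2029) = 0.036 × 14.3182 = 0.5155 W/m².
CFC-11: Δ = 269 − 4 = 265 ppt = 0.265 ppb; ΔF = 0.26 × 0.265 = 0.0689 W/m².
CCl₄: ΔF = 0.00017 × (80 − 0) = 0.00017 × 80 = 0.0136 W/m².
Total ΔF = 2.2326 + 0.5155 + 0.0689 + 0.0136 = 2.8306 W/m².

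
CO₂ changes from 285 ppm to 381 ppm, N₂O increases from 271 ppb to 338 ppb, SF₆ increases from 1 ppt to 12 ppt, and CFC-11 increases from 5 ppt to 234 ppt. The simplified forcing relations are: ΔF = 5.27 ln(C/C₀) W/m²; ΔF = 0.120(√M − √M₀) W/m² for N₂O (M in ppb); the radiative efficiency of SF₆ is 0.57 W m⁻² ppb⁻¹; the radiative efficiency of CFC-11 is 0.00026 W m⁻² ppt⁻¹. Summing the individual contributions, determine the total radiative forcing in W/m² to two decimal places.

ΔF = 1.83 W/m²

CO₂: 5.27 × ln(381/285) = 5.27 × ln(1.33684) = 5.27 × 0.29031 = 1.5299 W/m².
N₂O: 0.120 × (√338 − √271) = 0.120 × (18.3848 − 16.4621) = 0.120 × 1.9227 = 0.2307 W/m².
SF₆: Δ = 12 − 1 = 11 ppt = 0.011 ppb; ΔF = 0.57 × 0.011 = 0.0063 W/m².
CFC-11: ΔF = 0.00026 × (234 − 5) = 0.00026 × 229 = 0.0595 W/m².
Total ΔF = 1.5299 + 0.2307 + 0.0063 + 0.0595 = 1.8264 W/m².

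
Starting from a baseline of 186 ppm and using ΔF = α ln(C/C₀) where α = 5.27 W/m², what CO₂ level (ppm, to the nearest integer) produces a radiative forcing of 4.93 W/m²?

C ≈ 474 ppm

Set 5.27 ln(C/186) = 4.93, so ln(C/186) = 4.93/5.27 = 0.93548.
Then C/186 = e^0.93548 = 2.54844, giving C = 186 × 2.54844 = 474.01 ppm.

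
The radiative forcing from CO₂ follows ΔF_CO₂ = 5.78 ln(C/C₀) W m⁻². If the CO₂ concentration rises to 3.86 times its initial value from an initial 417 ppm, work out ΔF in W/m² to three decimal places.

ΔF = 7.807 W/m²

Because the forcing depends only on the ratio C/C₀, the initial concentration does not enter.
ΔF = 5.78 × ln(3.86) = 5.78 × 1.35067 = 7.8069 W/m².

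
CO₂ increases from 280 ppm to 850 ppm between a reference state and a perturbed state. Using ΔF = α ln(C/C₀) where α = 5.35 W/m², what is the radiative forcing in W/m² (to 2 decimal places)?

CO₂ absorption bands are partially saturated, so forcing scales with the logarithm of the concentration ratio.
CO₂: 5.35 × ln(850/280) = 5.35 × ln(3.03571) = 5.35 × 1.11045 = 5.9409 W/m².

ΔF = 5.94 W/m²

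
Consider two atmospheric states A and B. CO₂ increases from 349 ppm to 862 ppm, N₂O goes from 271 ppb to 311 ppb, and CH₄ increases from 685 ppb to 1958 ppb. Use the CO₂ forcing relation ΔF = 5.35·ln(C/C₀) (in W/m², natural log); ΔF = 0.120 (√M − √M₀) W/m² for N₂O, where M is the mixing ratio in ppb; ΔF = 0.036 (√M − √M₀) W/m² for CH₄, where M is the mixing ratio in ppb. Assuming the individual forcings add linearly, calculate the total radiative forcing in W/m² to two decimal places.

CO₂: 5.35 × ln(862/349) = 5.35 × ln(2.46991) = 5.35 × 0.90418 = 4.8374 W/m².
N₂O: 0.120 × (√311 − √271) = 0.120 × (17.6352 − 16.4621) = 0.120 × 1.1731 = 0.1408 W/m².
CH₄: 0.036 × (√1958 − √685) = 0.036 × (44.2493 − 26.1725) = 0.036 × 18.0768 = 0.6508 W/m².
Total ΔF = 4.8374 + 0.1408 + 0.6508 = 5.6290 W/m².

ΔF = 5.63 W/m²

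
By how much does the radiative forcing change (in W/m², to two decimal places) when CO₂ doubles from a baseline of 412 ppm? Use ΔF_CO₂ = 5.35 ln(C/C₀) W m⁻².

Because the forcing depends only on the ratio C/C₀, the initial concentration does not enter.
ΔF = 5.35 × ln(2) = 5.35 × 0.69315 = 3.7084 W/m².

ΔF = 3.71 W/m²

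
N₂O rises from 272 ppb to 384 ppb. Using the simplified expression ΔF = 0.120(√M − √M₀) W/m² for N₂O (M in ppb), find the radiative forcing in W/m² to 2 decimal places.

N₂O: 0.120 × (√384 − √272) = 0.120 × (19.5959 − 16.4924) = 0.120 × 3.1035 = 0.3724 W/m².

ΔF = 0.37 W/m²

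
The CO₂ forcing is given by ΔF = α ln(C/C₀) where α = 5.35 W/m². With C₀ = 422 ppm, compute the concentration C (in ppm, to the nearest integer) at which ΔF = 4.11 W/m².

C ≈ 910 ppm

Set 5.35 ln(C/422) = 4.11, so ln(C/422) = 4.11/5.35 = 0.76822.
Then C/422 = e^0.76822 = 2.15593, giving C = 422 × 2.15593 = 909.80 ppm.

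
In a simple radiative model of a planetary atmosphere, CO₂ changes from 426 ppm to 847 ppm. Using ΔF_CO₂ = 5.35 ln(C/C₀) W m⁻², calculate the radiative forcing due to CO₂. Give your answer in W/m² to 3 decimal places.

CO₂: 5.35 × ln(847/426) = 5.35 × ln(1.98826) = 5.35 × 0.68726 = 3.6768 W/m².

ΔF = 3.677 W/m²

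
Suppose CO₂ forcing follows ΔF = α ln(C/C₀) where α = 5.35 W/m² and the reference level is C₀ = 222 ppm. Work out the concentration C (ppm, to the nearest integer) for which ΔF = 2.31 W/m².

C ≈ 342 ppm

Set 5.35 ln(C/222) = 2.31, so ln(C/222) = 2.31/5.35 = 0.43178.
Then C/222 = e^0.43178 = 1.54000, giving C = 222 × 1.54000 = 341.88 ppm.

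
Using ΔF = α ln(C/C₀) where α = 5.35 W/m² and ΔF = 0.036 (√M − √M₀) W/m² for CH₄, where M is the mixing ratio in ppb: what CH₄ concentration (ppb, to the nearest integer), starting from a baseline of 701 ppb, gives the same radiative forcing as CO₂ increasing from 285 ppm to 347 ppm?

M ≈ 3106 ppb

CO₂ forcing: 5.35 × ln(347/285) = 5.35 × 0.196836 = 1.05307 W/m².
Set 0.036(√M − √701) = 1.05307: √M = 1.05307/0.036 + √701 = 29.2519 + 26.4764 = 55.7283.
M = (55.7283)² = 3105.64 ppb.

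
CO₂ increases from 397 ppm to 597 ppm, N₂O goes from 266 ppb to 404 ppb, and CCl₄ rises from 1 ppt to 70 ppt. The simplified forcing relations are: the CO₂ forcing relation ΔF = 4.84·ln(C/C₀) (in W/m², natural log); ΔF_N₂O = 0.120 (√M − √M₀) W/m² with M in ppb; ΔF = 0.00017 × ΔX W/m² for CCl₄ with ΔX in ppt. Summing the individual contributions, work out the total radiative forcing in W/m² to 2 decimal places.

CO₂: 4.84 × ln(597/397) = 4.84 × ln(1.50378) = 4.84 × 0.40798 = 1.9746 W/m².
N₂O: 0.120 × (√404 − √266) = 0.120 × (20.0998 − 16.3095) = 0.120 × 3.7903 = 0.4548 W/m².
CCl₄: ΔF = 0.00017 × (70 − 1) = 0.00017 × 69 = 0.0117 W/m².
Total ΔF = 1.9746 + 0.4548 + 0.0117 = 2.4411 W/m².

ΔF = 2.44 W/m²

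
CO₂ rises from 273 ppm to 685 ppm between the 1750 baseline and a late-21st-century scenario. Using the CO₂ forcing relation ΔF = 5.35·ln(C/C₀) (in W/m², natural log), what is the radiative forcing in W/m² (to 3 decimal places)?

CO₂ absorption bands are partially saturated, so forcing scales with the logarithm of the concentration ratio.
CO₂: 5.35 × ln(685/273) = 5.35 × ln(2.50916) = 5.35 × 0.91995 = 4.9217 W/m².

ΔF = 4.922 W/m²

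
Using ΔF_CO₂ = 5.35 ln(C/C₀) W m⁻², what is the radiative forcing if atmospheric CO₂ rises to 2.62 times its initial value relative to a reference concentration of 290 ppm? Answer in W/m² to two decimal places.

ΔF = 5.35 × ln(2.62) = 5.35 × 0.96317 = 5.1530 W/m².

ΔF = 5.15 W/m²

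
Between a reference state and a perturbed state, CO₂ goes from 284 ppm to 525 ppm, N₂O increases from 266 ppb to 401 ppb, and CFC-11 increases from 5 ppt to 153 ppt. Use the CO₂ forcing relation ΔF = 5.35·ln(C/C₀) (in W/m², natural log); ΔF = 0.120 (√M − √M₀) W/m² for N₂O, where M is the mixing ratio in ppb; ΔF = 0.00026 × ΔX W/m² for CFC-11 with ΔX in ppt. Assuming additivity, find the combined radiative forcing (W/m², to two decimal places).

ΔF = 3.77 W/m²

CO₂: 5.35 × ln(525/284) = 5.35 × ln(1.84859) = 5.35 × 0.61442 = 3.2871 W/m².
N₂O: 0.120 × (√401 − √266) = 0.120 × (20.0250 − 16.3095) = 0.120 × 3.7155 = 0.4459 W/m².
CFC-11: ΔF = 0.00026 × (153 − 5) = 0.00026 × 148 = 0.0385 W/m².
Total ΔF = 3.2871 + 0.4459 + 0.0385 = 3.7715 W/m².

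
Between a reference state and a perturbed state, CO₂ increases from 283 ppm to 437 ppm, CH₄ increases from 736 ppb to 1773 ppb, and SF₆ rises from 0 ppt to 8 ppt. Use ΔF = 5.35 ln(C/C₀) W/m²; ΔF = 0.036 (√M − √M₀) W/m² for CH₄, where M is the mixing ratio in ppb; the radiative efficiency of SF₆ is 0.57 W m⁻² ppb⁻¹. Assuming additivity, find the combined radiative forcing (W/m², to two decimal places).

CO₂: 5.35 × ln(437/283) = 5.35 × ln(1.54417) = 5.35 × 0.43449 = 2.3245 W/m².
CH₄: 0.036 × (√1773 − √736) = 0.036 × (42.1070 − 27.1293) = 0.036 × 14.9777 = 0.5392 W/m².
SF₆: Δ = 8 − 0 = 8 ppt = 0.008 ppb; ΔF = 0.57 × 0.008 = 0.0046 W/m².
Total ΔF = 2.3245 + 0.5392 + 0.0046 = 2.8683 W/m².

ΔF = 2.87 W/m²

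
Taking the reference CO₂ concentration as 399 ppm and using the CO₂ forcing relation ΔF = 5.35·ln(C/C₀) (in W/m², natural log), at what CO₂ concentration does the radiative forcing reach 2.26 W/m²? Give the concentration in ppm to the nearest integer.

Set 5.35 ln(C/399) = 2.26, so ln(C/399) = 2.26/5.35 = 0.42243.
Then C/399 = e^0.42243 = 1.52566, giving C = 399 × 1.52566 = 608.74 ppm.

C ≈ 609 ppm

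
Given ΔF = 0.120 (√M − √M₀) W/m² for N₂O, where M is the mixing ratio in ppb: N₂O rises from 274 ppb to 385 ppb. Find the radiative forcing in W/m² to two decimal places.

ΔF = 0.37 W/m²

N₂O: 0.120 × (√385 − √274) = 0.120 × (19.6214 − 16.5529) = 0.120 × 3.0685 = 0.3682 W/m².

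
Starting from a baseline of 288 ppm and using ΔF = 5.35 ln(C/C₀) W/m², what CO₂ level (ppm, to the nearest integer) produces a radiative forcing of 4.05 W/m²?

Set 5.35 ln(C/288) = 4.05, so ln(C/288) = 4.05/5.35 = 0.75701.
Then C/288 = e^0.75701 = 2.13189, giving C = 288 × 2.13189 = 613.98 ppm.

C ≈ 614 ppm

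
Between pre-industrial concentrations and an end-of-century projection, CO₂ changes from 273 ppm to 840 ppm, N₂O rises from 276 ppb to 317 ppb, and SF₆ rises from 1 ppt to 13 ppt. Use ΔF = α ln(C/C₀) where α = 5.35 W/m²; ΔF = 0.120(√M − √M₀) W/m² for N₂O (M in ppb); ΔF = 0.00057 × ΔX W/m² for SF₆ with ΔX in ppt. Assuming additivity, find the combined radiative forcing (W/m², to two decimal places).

ΔF = 6.16 W/m²

CO₂: 5.35 × ln(840/273) = 5.35 × ln(3.07692) = 5.35 × 1.12393 = 6.0130 W/m².
N₂O: 0.120 × (√317 − √276) = 0.120 × (17.8045 − 16.6132) = 0.120 × 1.1913 = 0.1430 W/m².
SF₆: ΔF = 0.00057 × (13 − 1) = 0.00057 × 12 = 0.0068 W/m².
Total ΔF = 6.0130 + 0.1430 + 0.0068 = 6.1628 W/m².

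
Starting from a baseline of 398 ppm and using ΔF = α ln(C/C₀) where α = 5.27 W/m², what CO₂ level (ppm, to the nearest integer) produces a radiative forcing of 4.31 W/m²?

C ≈ 902 ppm

Set 5.27 ln(C/398) = 4.31, so ln(C/398) = 4.31/5.27 = 0.81784.
Then C/398 = e^0.81784 = 2.26560, giving C = 398 × 2.26560 = 901.71 ppm.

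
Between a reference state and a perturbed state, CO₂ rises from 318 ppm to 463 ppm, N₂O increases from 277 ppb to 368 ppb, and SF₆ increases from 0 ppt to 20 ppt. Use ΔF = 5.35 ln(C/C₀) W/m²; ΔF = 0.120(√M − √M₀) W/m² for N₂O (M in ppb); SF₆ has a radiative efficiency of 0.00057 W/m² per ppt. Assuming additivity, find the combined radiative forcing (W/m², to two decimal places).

ΔF = 2.33 W/m²

CO₂: 5.35 × ln(463/318) = 5.35 × ln(1.45597) = 5.35 × 0.37567 = 2.0098 W/m².
N₂O: 0.120 × (√368 − √277) = 0.120 × (19.1833 − 16.6433) = 0.120 × 2.5400 = 0.3048 W/m².
SF₆: ΔF = 0.00057 × (20 − 0) = 0.00057 × 20 = 0.0114 W/m².
Total ΔF = 2.0098 + 0.3048 + 0.0114 = 2.3260 W/m².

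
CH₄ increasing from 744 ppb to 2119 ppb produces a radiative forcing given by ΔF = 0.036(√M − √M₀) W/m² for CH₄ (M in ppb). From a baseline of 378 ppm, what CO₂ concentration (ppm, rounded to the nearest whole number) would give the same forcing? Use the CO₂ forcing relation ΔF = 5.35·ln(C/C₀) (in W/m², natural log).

CH₄ forcing: 0.036 × (√2119 − √744) = 0.036 × (46.0326 − 27.2764) = 0.036 × 18.7562 = 0.67522 W/m².
Set 5.35 ln(C/378) = 0.67522: ln(C/378) = 0.67522/5.35 = 0.12621, so C = 378 × e^0.12621 = 378 × 1.13452 = 428.85 ppm.

C ≈ 429 ppm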